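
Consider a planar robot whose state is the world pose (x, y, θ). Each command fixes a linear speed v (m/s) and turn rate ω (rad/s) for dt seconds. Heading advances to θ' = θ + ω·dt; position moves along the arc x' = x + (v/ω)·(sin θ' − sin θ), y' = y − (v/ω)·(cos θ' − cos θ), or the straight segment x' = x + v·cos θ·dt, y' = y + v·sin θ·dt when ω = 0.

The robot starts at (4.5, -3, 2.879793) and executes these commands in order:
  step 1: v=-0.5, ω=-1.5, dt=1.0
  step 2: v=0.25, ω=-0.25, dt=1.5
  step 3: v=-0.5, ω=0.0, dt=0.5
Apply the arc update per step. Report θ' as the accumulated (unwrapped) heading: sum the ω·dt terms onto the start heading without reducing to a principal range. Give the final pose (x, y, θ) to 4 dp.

(4.7447, -3.2499, 1.0048)

step 1: θ'=1.3798 (R=0.3333) → pose (4.7410, -3.3853, 1.3798)
step 2: θ'=1.0048 (R=-1.0000) → pose (4.8788, -3.0388, 1.0048)
step 3: θ'=1.0048 (straight) → pose (4.7447, -3.2499, 1.0048)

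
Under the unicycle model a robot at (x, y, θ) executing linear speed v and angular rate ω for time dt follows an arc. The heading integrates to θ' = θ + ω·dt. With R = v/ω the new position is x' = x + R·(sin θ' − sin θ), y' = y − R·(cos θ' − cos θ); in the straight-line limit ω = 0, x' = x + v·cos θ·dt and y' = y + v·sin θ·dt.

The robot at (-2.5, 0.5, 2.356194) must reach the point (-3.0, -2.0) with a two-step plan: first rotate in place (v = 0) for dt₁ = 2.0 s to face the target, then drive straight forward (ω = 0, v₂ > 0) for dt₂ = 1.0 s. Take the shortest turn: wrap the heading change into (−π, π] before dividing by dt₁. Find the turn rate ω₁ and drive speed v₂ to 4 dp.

heading to target = atan2(-2−0.5, -3−-2.5) = -1.7682
Δθ = wrap(-1.7682 − 2.3562) = 2.1588; ω₁ = Δθ/dt₁ = 1.0794
distance = √((-3−-2.5)² + (-2−0.5)²) = 2.5495; v₂ = distance/dt₂ = 2.5495

ω₁ = 1.0794, v₂ = 2.5495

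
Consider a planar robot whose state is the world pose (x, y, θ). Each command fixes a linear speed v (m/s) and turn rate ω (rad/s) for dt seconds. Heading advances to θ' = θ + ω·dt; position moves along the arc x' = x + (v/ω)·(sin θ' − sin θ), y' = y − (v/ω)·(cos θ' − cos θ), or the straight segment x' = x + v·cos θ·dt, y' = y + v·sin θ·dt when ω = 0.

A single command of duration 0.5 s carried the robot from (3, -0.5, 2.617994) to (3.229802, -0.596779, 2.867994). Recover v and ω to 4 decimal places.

v = -0.5000, ω = 0.5000

Δθ = 2.867994 − 2.617994 = 0.250000
ω = Δθ/dt = 0.250000/0.5 = 0.5000
R = Δx/(sin θ' − sin θ) = -1.0000
v = R·ω = -1.0000·0.5000 = -0.5000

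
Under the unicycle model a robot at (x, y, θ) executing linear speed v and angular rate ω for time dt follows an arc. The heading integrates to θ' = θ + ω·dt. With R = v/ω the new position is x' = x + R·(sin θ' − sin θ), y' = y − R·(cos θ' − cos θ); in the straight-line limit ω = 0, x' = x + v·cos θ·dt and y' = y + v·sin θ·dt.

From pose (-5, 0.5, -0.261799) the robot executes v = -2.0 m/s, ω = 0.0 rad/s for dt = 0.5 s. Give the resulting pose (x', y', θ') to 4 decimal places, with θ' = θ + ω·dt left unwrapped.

θ' = -0.2618 + 0.0·0.5 = -0.2618
ω = 0 → straight: x' = -5 + -2.0·cos(-0.2618)·0.5 = -5.9659
y' = 0.5 + -2.0·sin(-0.2618)·0.5 = 0.7588

(-5.9659, 0.7588, -0.2618)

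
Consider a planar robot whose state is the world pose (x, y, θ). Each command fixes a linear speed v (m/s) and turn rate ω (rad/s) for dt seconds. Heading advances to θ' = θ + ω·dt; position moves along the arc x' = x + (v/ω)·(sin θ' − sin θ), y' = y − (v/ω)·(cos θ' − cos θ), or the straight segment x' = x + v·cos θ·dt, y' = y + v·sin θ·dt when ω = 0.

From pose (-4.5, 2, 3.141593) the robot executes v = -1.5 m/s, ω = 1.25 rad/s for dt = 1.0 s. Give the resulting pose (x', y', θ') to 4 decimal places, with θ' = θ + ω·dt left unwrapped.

θ' = 3.1416 + 1.25·1.0 = 4.3916
R = v/ω = -1.5/1.25 = -1.2000
x' = -4.5 + -1.2000·(sin 4.3916 − sin 3.1416) = -3.3612
y' = 2 − -1.2000·(cos 4.3916 − cos 3.1416) = 2.8216

(-3.3612, 2.8216, 4.3916)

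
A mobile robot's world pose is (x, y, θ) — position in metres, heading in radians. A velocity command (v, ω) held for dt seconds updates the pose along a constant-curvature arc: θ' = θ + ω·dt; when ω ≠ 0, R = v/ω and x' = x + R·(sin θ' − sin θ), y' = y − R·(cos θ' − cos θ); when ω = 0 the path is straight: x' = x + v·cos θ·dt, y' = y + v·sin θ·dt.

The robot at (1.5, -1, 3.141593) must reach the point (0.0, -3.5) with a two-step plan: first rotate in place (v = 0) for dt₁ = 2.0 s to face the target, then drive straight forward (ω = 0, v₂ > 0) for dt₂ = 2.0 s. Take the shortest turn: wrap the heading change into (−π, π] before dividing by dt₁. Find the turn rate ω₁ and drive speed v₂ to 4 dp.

ω₁ = 0.5152, v₂ = 1.4577

heading to target = atan2(-3.5−-1, 0−1.5) = -2.1112
Δθ = wrap(-2.1112 − 3.1416) = 1.0304; ω₁ = Δθ/dt₁ = 0.5152
distance = √((0−1.5)² + (-3.5−-1)²) = 2.9155; v₂ = distance/dt₂ = 1.4577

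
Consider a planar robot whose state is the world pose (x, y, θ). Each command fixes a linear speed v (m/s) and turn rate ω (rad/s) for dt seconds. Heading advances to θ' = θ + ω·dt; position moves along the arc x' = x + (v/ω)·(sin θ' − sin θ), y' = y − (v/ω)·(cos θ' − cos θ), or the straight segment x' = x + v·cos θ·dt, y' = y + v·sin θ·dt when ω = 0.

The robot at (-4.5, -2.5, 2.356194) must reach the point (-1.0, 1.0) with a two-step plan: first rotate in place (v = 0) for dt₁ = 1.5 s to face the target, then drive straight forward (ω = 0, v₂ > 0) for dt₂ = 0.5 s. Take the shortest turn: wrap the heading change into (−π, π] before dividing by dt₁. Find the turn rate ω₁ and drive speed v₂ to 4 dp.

ω₁ = -1.0472, v₂ = 9.8995

heading to target = atan2(1−-2.5, -1−-4.5) = 0.7854
Δθ = wrap(0.7854 − 2.3562) = -1.5708; ω₁ = Δθ/dt₁ = -1.0472
distance = √((-1−-4.5)² + (1−-2.5)²) = 4.9497; v₂ = distance/dt₂ = 9.8995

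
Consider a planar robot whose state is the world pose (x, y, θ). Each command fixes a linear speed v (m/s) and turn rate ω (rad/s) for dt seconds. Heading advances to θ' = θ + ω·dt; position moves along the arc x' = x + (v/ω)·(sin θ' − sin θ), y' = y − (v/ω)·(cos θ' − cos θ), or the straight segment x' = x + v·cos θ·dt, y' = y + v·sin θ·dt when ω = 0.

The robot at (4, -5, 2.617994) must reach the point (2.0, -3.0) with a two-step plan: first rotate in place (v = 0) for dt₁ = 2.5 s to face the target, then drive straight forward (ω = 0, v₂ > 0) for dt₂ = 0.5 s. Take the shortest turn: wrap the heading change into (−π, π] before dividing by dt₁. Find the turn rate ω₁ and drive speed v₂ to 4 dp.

heading to target = atan2(-3−-5, 2−4) = 2.3562
Δθ = wrap(2.3562 − 2.6180) = -0.2618; ω₁ = Δθ/dt₁ = -0.1047
distance = √((2−4)² + (-3−-5)²) = 2.8284; v₂ = distance/dt₂ = 5.6569

ω₁ = -0.1047, v₂ = 5.6569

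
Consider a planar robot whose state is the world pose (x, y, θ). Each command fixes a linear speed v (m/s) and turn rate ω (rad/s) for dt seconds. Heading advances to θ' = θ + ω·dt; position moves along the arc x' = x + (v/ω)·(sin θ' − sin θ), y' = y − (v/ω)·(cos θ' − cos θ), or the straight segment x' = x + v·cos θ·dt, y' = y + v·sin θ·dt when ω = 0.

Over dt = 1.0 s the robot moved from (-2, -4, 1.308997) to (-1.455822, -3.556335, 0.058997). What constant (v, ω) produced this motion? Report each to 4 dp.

Δθ = 0.058997 − 1.308997 = -1.250000
ω = Δθ/dt = -1.250000/1.0 = -1.2500
R = Δx/(sin θ' − sin θ) = -0.6000
v = R·ω = -0.6000·-1.2500 = 0.7500

v = 0.7500, ω = -1.2500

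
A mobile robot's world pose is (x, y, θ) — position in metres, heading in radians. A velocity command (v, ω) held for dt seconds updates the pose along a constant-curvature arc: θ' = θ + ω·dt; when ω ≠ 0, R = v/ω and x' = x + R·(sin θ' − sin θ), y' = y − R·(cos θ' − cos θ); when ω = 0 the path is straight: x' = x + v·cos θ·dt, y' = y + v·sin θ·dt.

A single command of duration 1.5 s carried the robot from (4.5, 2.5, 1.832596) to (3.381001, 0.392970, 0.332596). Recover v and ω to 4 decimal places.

Δθ = 0.332596 − 1.832596 = -1.500000
ω = Δθ/dt = -1.500000/1.5 = -1.0000
R = −Δy/(cos θ' − cos θ) = 1.7500
v = R·ω = 1.7500·-1.0000 = -1.7500

v = -1.7500, ω = -1.0000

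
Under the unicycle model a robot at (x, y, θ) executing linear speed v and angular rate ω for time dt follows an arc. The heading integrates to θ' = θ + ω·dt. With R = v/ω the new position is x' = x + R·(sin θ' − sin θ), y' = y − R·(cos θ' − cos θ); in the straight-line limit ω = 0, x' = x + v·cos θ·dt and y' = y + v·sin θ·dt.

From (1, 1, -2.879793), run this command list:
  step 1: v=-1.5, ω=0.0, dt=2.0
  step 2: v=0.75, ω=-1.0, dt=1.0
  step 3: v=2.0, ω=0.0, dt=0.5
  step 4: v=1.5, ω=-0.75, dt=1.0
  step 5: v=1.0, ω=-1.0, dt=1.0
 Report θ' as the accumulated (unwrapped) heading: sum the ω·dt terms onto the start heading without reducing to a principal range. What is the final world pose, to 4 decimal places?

step 1: θ'=-2.8798 (straight) → pose (3.8978, 1.7765, -2.8798)
step 2: θ'=-3.8798 (R=-0.7500) → pose (3.1989, 1.9461, -3.8798)
step 3: θ'=-3.8798 (straight) → pose (2.4593, 2.6191, -3.8798)
step 4: θ'=-4.6298 (R=-2.0000) → pose (1.8120, 3.9335, -4.6298)
step 5: θ'=-5.6298 (R=-1.0000) → pose (2.2007, 4.8100, -5.6298)

(2.2007, 4.8100, -5.6298)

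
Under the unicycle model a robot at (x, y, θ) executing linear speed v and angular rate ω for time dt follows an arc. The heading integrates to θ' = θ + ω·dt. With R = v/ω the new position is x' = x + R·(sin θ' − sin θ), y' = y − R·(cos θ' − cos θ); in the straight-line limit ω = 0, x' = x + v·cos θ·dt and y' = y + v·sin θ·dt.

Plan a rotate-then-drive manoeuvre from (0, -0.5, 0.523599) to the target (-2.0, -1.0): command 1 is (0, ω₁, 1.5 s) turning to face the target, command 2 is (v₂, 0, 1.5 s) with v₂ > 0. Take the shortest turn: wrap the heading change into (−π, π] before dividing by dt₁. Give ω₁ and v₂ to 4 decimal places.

ω₁ = 1.9086, v₂ = 1.3744

heading to target = atan2(-1−-0.5, -2−0) = -2.8966
Δθ = wrap(-2.8966 − 0.5236) = 2.8630; ω₁ = Δθ/dt₁ = 1.9086
distance = √((-2−0)² + (-1−-0.5)²) = 2.0616; v₂ = distance/dt₂ = 1.3744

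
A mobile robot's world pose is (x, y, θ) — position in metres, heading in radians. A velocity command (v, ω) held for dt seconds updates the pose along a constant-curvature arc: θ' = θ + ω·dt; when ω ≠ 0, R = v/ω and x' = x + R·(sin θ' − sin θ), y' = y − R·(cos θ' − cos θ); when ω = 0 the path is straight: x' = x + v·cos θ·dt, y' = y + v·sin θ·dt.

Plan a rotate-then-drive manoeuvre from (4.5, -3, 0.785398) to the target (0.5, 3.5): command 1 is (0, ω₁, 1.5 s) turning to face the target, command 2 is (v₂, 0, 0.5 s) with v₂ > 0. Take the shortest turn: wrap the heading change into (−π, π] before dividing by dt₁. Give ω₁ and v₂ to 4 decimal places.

ω₁ = 0.8914, v₂ = 15.2643

heading to target = atan2(3.5−-3, 0.5−4.5) = 2.1225
Δθ = wrap(2.1225 − 0.7854) = 1.3371; ω₁ = Δθ/dt₁ = 0.8914
distance = √((0.5−4.5)² + (3.5−-3)²) = 7.6322; v₂ = distance/dt₂ = 15.2643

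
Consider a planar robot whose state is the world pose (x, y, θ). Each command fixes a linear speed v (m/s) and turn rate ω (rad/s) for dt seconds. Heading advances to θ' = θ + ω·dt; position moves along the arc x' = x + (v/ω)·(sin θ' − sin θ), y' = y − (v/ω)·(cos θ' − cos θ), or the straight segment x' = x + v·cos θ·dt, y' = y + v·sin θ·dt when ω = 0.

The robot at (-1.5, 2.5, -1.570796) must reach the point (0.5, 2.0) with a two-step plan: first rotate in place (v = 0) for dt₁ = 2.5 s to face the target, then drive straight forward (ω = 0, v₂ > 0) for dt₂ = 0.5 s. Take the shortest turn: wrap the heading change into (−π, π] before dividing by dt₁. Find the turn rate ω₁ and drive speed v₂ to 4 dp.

ω₁ = 0.5303, v₂ = 4.1231

heading to target = atan2(2−2.5, 0.5−-1.5) = -0.2450
Δθ = wrap(-0.2450 − -1.5708) = 1.3258; ω₁ = Δθ/dt₁ = 0.5303
distance = √((0.5−-1.5)² + (2−2.5)²) = 2.0616; v₂ = distance/dt₂ = 4.1231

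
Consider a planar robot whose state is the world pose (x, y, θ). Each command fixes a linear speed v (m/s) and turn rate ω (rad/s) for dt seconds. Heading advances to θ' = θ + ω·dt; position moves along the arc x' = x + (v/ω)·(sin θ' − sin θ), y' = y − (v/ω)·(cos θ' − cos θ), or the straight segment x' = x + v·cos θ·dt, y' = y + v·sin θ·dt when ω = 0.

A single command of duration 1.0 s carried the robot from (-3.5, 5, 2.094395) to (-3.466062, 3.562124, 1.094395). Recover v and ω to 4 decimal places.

Δθ = 1.094395 − 2.094395 = -1.000000
ω = Δθ/dt = -1.000000/1.0 = -1.0000
R = −Δy/(cos θ' − cos θ) = 1.5000
v = R·ω = 1.5000·-1.0000 = -1.5000

v = -1.5000, ω = -1.0000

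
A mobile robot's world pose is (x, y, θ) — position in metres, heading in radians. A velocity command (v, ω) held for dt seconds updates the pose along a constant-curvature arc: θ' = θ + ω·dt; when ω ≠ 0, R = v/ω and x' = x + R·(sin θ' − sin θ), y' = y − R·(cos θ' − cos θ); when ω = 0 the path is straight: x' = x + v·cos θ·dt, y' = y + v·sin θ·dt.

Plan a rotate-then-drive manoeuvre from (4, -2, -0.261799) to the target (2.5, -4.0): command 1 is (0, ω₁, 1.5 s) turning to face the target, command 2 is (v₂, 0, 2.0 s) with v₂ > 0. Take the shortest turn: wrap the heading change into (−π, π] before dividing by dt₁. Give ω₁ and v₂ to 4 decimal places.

ω₁ = -1.3017, v₂ = 1.2500

heading to target = atan2(-4−-2, 2.5−4) = -2.2143
Δθ = wrap(-2.2143 − -0.2618) = -1.9525; ω₁ = Δθ/dt₁ = -1.3017
distance = √((2.5−4)² + (-4−-2)²) = 2.5000; v₂ = distance/dt₂ = 1.2500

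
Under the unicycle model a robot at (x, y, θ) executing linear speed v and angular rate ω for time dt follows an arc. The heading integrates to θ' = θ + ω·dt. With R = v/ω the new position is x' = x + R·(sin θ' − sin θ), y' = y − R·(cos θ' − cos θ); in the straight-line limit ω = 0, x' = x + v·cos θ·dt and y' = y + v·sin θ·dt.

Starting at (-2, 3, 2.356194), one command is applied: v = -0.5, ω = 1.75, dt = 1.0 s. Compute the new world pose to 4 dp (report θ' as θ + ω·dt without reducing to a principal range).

θ' = 2.3562 + 1.75·1.0 = 4.1062
R = v/ω = -0.5/1.75 = -0.2857
x' = -2 + -0.2857·(sin 4.1062 − sin 2.3562) = -1.5632
y' = 3 − -0.2857·(cos 4.1062 − cos 2.3562) = 3.0392

(-1.5632, 3.0392, 4.1062)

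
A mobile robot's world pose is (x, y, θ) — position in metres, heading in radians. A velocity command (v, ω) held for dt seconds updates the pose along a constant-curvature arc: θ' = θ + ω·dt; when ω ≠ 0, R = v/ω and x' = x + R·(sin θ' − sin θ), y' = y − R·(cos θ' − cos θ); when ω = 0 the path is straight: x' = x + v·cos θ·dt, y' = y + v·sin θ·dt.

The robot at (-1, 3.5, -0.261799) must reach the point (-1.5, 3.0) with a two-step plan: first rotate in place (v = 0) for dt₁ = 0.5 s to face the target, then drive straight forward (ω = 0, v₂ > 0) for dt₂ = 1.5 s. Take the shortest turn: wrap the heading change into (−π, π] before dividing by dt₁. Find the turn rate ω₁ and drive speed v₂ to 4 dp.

ω₁ = -4.1888, v₂ = 0.4714

heading to target = atan2(3−3.5, -1.5−-1) = -2.3562
Δθ = wrap(-2.3562 − -0.2618) = -2.0944; ω₁ = Δθ/dt₁ = -4.1888
distance = √((-1.5−-1)² + (3−3.5)²) = 0.7071; v₂ = distance/dt₂ = 0.4714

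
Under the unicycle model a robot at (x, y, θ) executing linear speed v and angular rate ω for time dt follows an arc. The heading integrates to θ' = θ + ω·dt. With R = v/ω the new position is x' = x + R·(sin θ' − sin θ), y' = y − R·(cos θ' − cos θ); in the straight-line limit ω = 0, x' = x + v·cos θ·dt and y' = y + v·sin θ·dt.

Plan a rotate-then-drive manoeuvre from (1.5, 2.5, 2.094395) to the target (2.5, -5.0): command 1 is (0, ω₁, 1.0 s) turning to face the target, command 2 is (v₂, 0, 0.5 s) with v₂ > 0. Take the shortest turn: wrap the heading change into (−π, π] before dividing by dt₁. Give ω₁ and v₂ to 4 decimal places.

heading to target = atan2(-5−2.5, 2.5−1.5) = -1.4382
Δθ = wrap(-1.4382 − 2.0944) = 2.7505; ω₁ = Δθ/dt₁ = 2.7505
distance = √((2.5−1.5)² + (-5−2.5)²) = 7.5664; v₂ = distance/dt₂ = 15.1327

ω₁ = 2.7505, v₂ = 15.1327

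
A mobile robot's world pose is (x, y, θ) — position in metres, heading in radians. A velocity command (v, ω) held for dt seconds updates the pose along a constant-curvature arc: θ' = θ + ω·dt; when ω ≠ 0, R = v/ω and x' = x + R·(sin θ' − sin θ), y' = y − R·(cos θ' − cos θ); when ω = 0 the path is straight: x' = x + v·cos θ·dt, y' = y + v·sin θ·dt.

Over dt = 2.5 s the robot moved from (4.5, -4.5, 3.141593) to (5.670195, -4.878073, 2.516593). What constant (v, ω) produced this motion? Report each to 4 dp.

v = -0.5000, ω = -0.2500

Δθ = 2.516593 − 3.141593 = -0.625000
ω = Δθ/dt = -0.625000/2.5 = -0.2500
R = Δx/(sin θ' − sin θ) = 2.0000
v = R·ω = 2.0000·-0.2500 = -0.5000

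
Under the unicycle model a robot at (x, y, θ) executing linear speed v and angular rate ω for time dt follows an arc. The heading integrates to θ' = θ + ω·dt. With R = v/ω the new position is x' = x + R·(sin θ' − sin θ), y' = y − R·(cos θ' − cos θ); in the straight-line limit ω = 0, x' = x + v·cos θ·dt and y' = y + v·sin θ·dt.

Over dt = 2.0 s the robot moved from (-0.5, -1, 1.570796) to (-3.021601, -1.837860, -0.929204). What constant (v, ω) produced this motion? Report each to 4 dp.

Δθ = -0.929204 − 1.570796 = -2.500000
ω = Δθ/dt = -2.500000/2.0 = -1.2500
R = Δx/(sin θ' − sin θ) = 1.4000
v = R·ω = 1.4000·-1.2500 = -1.7500

v = -1.7500, ω = -1.2500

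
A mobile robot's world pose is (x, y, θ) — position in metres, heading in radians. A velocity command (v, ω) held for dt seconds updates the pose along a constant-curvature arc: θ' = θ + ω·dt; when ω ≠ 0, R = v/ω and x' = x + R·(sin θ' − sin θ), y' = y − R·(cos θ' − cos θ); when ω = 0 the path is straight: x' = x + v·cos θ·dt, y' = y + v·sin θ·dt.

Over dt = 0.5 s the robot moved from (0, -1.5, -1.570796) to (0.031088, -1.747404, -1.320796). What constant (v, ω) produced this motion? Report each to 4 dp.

Δθ = -1.320796 − -1.570796 = 0.250000
ω = Δθ/dt = 0.250000/0.5 = 0.5000
R = −Δy/(cos θ' − cos θ) = 1.0000
v = R·ω = 1.0000·0.5000 = 0.5000

v = 0.5000, ω = 0.5000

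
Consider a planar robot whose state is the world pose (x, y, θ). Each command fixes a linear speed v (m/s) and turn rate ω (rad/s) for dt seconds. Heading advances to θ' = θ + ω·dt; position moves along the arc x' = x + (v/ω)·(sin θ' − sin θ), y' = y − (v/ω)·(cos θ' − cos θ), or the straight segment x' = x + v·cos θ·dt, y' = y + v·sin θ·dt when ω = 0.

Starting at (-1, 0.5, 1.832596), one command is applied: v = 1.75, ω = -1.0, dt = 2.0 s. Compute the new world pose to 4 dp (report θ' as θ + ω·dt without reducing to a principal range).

θ' = 1.8326 + -1.0·2.0 = -0.1674
R = v/ω = 1.75/-1.0 = -1.7500
x' = -1 + -1.7500·(sin -0.1674 − sin 1.8326) = 0.9820
y' = 0.5 − -1.7500·(cos -0.1674 − cos 1.8326) = 2.6785

(0.9820, 2.6785, -0.1674)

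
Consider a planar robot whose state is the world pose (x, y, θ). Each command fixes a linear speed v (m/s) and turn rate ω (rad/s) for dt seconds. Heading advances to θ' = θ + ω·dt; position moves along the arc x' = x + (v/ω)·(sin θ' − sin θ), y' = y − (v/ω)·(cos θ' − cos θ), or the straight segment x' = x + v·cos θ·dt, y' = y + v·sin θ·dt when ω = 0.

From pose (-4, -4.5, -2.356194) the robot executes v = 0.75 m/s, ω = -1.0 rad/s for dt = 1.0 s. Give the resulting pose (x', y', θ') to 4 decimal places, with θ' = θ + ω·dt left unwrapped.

θ' = -2.3562 + -1.0·1.0 = -3.3562
R = v/ω = 0.75/-1.0 = -0.7500
x' = -4 + -0.7500·(sin -3.3562 − sin -2.3562) = -4.6900
y' = -4.5 − -0.7500·(cos -3.3562 − cos -2.3562) = -4.7025

(-4.6900, -4.7025, -3.3562)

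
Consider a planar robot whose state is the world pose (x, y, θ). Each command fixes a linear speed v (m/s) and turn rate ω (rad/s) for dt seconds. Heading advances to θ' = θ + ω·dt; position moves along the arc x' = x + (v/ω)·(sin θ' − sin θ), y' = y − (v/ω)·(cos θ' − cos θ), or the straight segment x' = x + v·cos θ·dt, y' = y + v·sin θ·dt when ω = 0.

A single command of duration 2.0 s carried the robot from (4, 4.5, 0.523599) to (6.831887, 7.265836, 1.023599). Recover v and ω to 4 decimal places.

v = 2.0000, ω = 0.2500

Δθ = 1.023599 − 0.523599 = 0.500000
ω = Δθ/dt = 0.500000/2.0 = 0.2500
R = Δx/(sin θ' − sin θ) = 8.0000
v = R·ω = 8.0000·0.2500 = 2.0000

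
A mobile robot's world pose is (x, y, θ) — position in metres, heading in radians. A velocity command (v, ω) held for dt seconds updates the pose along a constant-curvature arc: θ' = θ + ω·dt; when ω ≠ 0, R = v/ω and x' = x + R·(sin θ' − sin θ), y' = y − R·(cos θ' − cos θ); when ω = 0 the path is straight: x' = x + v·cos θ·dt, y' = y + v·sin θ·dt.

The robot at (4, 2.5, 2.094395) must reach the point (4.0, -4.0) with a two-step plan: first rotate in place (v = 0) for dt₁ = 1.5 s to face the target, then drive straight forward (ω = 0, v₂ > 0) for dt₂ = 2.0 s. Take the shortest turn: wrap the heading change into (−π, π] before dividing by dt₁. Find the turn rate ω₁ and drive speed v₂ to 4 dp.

ω₁ = 1.7453, v₂ = 3.2500

heading to target = atan2(-4−2.5, 4−4) = -1.5708
Δθ = wrap(-1.5708 − 2.0944) = 2.6180; ω₁ = Δθ/dt₁ = 1.7453
distance = √((4−4)² + (-4−2.5)²) = 6.5000; v₂ = distance/dt₂ = 3.2500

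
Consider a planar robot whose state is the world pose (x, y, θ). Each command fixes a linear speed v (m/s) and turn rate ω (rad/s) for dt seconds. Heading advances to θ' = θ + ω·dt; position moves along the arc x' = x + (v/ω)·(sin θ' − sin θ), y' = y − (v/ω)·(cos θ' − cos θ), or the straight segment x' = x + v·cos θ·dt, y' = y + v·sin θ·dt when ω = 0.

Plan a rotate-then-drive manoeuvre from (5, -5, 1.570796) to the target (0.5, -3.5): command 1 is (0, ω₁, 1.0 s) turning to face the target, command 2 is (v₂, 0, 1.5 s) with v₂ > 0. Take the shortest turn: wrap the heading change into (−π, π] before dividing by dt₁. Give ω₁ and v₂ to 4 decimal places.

ω₁ = 1.2490, v₂ = 3.1623

heading to target = atan2(-3.5−-5, 0.5−5) = 2.8198
Δθ = wrap(2.8198 − 1.5708) = 1.2490; ω₁ = Δθ/dt₁ = 1.2490
distance = √((0.5−5)² + (-3.5−-5)²) = 4.7434; v₂ = distance/dt₂ = 3.1623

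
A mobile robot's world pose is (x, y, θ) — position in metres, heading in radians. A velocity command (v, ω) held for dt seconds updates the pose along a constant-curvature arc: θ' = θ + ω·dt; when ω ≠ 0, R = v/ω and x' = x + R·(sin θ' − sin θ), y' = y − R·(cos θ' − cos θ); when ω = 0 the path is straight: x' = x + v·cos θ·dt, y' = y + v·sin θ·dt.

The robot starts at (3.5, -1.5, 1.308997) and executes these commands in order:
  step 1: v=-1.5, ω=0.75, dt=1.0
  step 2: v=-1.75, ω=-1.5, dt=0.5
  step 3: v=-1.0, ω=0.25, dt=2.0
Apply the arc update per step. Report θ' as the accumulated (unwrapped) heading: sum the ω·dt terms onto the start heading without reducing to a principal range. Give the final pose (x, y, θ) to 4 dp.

(3.7387, -5.7840, 1.8090)

step 1: θ'=2.0590 (R=-2.0000) → pose (3.6655, -2.9557, 2.0590)
step 2: θ'=1.3090 (R=1.1667) → pose (3.7620, -3.8049, 1.3090)
step 3: θ'=1.8090 (R=-4.0000) → pose (3.7387, -5.7840, 1.8090)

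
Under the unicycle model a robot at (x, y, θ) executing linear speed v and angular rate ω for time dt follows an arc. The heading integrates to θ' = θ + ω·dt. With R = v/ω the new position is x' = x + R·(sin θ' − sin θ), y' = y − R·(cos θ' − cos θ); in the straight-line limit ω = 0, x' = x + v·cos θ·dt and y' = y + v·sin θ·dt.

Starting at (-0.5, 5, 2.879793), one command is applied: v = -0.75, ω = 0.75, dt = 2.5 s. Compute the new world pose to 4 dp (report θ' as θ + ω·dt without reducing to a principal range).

(0.7579, 6.0083, 4.7548)

θ' = 2.8798 + 0.75·2.5 = 4.7548
R = v/ω = -0.75/0.75 = -1.0000
x' = -0.5 + -1.0000·(sin 4.7548 − sin 2.8798) = 0.7579
y' = 5 − -1.0000·(cos 4.7548 − cos 2.8798) = 6.0083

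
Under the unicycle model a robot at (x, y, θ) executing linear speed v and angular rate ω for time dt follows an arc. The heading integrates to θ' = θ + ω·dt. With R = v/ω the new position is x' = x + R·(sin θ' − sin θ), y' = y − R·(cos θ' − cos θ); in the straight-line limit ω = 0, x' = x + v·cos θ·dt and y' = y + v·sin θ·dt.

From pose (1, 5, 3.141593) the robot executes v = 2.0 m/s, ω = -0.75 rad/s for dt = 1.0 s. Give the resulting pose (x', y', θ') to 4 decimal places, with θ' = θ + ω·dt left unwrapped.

θ' = 3.1416 + -0.75·1.0 = 2.3916
R = v/ω = 2.0/-0.75 = -2.6667
x' = 1 + -2.6667·(sin 2.3916 − sin 3.1416) = -0.8177
y' = 5 − -2.6667·(cos 2.3916 − cos 3.1416) = 5.7155

(-0.8177, 5.7155, 2.3916)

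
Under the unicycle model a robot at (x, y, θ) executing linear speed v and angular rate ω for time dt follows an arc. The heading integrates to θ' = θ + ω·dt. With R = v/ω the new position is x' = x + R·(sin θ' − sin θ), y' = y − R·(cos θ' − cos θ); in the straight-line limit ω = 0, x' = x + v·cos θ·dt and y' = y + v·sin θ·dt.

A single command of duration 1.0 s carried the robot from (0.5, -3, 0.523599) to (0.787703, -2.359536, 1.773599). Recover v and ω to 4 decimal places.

Δθ = 1.773599 − 0.523599 = 1.250000
ω = Δθ/dt = 1.250000/1.0 = 1.2500
R = −Δy/(cos θ' − cos θ) = 0.6000
v = R·ω = 0.6000·1.2500 = 0.7500

v = 0.7500, ω = 1.2500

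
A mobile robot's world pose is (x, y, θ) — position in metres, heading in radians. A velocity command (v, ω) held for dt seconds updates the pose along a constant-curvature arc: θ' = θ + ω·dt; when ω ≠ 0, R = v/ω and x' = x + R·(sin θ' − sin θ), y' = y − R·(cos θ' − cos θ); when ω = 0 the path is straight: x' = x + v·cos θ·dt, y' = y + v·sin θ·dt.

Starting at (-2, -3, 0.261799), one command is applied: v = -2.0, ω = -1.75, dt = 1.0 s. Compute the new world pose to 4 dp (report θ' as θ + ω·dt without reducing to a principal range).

(-3.4348, -1.9904, -1.4882)

θ' = 0.2618 + -1.75·1.0 = -1.4882
R = v/ω = -2.0/-1.75 = 1.1429
x' = -2 + 1.1429·(sin -1.4882 − sin 0.2618) = -3.4348
y' = -3 − 1.1429·(cos -1.4882 − cos 0.2618) = -1.9904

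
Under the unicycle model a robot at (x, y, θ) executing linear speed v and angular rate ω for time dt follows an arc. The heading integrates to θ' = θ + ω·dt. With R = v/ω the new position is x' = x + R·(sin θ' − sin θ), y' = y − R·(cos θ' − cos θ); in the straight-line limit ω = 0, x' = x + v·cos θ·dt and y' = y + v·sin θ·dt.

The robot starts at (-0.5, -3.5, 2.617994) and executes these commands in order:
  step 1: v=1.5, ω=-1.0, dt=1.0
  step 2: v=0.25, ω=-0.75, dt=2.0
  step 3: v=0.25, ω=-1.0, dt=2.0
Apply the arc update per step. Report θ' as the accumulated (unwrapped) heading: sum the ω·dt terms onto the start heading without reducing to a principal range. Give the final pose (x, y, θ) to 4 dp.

step 1: θ'=1.6180 (R=-1.5000) → pose (-1.2483, -2.2717, 1.6180)
step 2: θ'=0.1180 (R=-0.3333) → pose (-0.9546, -1.9250, 0.1180)
step 3: θ'=-1.8820 (R=-0.2500) → pose (-0.6872, -2.2498, -1.8820)

(-0.6872, -2.2498, -1.8820)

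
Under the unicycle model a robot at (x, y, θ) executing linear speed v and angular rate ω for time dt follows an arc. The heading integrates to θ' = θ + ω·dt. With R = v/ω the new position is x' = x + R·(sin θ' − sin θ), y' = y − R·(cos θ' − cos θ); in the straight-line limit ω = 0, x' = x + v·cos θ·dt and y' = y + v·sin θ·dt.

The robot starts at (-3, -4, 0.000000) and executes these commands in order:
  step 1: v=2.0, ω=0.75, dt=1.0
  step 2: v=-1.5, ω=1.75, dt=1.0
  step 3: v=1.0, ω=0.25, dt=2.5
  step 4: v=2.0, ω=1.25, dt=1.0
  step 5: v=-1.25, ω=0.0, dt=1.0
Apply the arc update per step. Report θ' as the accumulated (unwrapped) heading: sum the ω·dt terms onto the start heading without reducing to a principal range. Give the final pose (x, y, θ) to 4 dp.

step 1: θ'=0.7500 (R=2.6667) → pose (-1.1823, -3.2845, 0.7500)
step 2: θ'=2.5000 (R=-0.8571) → pose (-1.1110, -4.5984, 2.5000)
step 3: θ'=3.1250 (R=4.0000) → pose (-3.4385, -3.8035, 3.1250)
step 4: θ'=4.3750 (R=1.6000) → pose (-4.9749, -4.8736, 4.3750)
step 5: θ'=4.3750 (straight) → pose (-4.5611, -3.6941, 4.3750)

(-4.5611, -3.6941, 4.3750)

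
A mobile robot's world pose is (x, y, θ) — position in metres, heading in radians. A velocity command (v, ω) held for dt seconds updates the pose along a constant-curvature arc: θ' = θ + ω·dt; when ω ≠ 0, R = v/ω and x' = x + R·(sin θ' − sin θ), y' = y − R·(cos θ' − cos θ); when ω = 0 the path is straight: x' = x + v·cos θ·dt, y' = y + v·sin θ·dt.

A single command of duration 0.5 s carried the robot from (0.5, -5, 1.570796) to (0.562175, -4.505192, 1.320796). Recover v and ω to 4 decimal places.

v = 1.0000, ω = -0.5000

Δθ = 1.320796 − 1.570796 = -0.250000
ω = Δθ/dt = -0.250000/0.5 = -0.5000
R = −Δy/(cos θ' − cos θ) = -2.0000
v = R·ω = -2.0000·-0.5000 = 1.0000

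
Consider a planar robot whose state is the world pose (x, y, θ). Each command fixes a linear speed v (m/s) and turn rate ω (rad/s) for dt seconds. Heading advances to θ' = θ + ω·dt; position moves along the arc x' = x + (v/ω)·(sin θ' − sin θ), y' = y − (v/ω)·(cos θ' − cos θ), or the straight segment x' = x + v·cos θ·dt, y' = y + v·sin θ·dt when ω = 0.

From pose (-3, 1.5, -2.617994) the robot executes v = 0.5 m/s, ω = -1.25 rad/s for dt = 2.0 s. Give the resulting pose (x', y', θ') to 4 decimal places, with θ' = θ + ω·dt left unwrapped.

(-3.5675, 2.0042, -5.1180)

θ' = -2.6180 + -1.25·2.0 = -5.1180
R = v/ω = 0.5/-1.25 = -0.4000
x' = -3 + -0.4000·(sin -5.1180 − sin -2.6180) = -3.5675
y' = 1.5 − -0.4000·(cos -5.1180 − cos -2.6180) = 2.0042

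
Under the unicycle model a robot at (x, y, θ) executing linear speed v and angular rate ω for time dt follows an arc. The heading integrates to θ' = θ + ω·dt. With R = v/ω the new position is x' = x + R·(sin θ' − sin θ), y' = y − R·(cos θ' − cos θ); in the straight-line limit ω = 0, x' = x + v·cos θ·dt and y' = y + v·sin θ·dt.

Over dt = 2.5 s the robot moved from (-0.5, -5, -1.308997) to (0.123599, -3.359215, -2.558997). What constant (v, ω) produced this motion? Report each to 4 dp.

Δθ = -2.558997 − -1.308997 = -1.250000
ω = Δθ/dt = -1.250000/2.5 = -0.5000
R = −Δy/(cos θ' − cos θ) = 1.5000
v = R·ω = 1.5000·-0.5000 = -0.7500

v = -0.7500, ω = -0.5000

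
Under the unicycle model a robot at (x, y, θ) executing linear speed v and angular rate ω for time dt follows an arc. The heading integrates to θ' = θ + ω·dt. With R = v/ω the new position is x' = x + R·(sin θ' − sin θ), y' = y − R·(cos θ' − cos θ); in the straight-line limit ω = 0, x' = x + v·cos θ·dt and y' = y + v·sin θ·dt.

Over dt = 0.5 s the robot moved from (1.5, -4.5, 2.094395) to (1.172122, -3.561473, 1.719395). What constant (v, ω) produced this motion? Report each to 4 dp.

Δθ = 1.719395 − 2.094395 = -0.375000
ω = Δθ/dt = -0.375000/0.5 = -0.7500
R = −Δy/(cos θ' − cos θ) = -2.6667
v = R·ω = -2.6667·-0.7500 = 2.0000

v = 2.0000, ω = -0.7500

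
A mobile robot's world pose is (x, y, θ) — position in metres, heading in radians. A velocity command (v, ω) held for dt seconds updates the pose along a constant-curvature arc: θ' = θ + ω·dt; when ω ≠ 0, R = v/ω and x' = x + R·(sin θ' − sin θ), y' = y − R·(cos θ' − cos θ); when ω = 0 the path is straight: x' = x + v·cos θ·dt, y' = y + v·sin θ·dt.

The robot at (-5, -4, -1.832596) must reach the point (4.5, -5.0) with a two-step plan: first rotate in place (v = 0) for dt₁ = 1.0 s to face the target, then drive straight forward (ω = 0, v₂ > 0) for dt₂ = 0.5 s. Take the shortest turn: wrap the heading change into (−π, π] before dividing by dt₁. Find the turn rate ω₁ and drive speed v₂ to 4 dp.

ω₁ = 1.7277, v₂ = 19.1050

heading to target = atan2(-5−-4, 4.5−-5) = -0.1049
Δθ = wrap(-0.1049 − -1.8326) = 1.7277; ω₁ = Δθ/dt₁ = 1.7277
distance = √((4.5−-5)² + (-5−-4)²) = 9.5525; v₂ = distance/dt₂ = 19.1050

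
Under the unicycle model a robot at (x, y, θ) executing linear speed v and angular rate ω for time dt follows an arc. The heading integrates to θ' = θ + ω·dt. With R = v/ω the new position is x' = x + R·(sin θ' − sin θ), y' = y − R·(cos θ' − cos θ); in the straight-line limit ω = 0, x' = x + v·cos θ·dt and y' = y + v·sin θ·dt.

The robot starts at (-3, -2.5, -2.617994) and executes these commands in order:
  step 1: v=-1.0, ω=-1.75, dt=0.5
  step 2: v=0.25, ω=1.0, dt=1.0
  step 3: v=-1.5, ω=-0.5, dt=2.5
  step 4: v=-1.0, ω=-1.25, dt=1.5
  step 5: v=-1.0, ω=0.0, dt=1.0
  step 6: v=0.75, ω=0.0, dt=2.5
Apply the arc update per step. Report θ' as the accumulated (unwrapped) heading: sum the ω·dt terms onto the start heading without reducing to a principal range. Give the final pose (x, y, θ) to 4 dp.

step 1: θ'=-3.4930 (R=0.5714) → pose (-2.5176, -2.4584, -3.4930)
step 2: θ'=-2.4930 (R=0.2500) → pose (-2.7547, -2.4939, -2.4930)
step 3: θ'=-3.7430 (R=3.0000) → pose (0.7549, -2.4110, -3.7430)
step 4: θ'=-5.6180 (R=0.8000) → pose (0.7961, -3.7001, -5.6180)
step 5: θ'=-5.6180 (straight) → pose (0.0093, -4.3173, -5.6180)
step 6: θ'=-5.6180 (straight) → pose (1.4845, -3.1600, -5.6180)

(1.4845, -3.1600, -5.6180)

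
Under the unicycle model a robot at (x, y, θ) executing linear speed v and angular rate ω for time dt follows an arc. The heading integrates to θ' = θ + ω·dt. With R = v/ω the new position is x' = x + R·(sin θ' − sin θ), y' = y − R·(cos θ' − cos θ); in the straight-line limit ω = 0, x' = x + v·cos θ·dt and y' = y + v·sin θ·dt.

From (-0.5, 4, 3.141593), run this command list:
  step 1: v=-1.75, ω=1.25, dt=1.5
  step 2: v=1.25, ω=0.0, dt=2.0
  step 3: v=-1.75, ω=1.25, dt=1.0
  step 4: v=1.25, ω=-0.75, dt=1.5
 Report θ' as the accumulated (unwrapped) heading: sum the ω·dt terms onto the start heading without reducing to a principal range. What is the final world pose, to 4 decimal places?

step 1: θ'=5.0166 (R=-1.4000) → pose (0.8357, 5.8193, 5.0166)
step 2: θ'=5.0166 (straight) → pose (1.5846, 3.4341, 5.0166)
step 3: θ'=6.2666 (R=-1.4000) → pose (0.2721, 4.4146, 6.2666)
step 4: θ'=5.1416 (R=-1.6667) → pose (1.7599, 3.4417, 5.1416)

(1.7599, 3.4417, 5.1416)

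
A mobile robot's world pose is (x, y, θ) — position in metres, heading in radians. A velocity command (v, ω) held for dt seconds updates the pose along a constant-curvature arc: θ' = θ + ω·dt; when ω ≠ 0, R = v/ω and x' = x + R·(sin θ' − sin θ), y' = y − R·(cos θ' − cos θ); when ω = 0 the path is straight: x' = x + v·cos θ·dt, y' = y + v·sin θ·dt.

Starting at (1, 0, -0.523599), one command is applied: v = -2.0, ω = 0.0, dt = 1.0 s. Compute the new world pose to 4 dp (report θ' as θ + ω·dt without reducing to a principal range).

(-0.7321, 1.0000, -0.5236)

θ' = -0.5236 + 0.0·1.0 = -0.5236
ω = 0 → straight: x' = 1 + -2.0·cos(-0.5236)·1.0 = -0.7321
y' = 0 + -2.0·sin(-0.5236)·1.0 = 1.0000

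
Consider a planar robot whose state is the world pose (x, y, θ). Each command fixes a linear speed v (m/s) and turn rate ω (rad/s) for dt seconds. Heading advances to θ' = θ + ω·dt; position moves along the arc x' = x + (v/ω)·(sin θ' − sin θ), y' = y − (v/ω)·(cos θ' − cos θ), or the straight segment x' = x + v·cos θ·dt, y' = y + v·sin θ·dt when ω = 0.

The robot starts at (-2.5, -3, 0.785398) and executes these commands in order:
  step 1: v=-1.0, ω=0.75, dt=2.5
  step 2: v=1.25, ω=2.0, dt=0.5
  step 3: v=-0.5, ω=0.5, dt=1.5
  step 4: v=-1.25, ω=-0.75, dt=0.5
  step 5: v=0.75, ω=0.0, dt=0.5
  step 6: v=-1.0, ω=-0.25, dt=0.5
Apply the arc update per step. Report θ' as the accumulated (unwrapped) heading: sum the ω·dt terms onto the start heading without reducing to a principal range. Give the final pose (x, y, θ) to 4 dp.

step 1: θ'=2.6604 (R=-1.3333) → pose (-2.1743, -5.1247, 2.6604)
step 2: θ'=3.6604 (R=0.6250) → pose (-2.7735, -5.1360, 3.6604)
step 3: θ'=4.4104 (R=-1.0000) → pose (-2.3146, -4.5650, 4.4104)
step 4: θ'=4.0354 (R=1.6667) → pose (-2.0224, -4.0166, 4.0354)
step 5: θ'=4.0354 (straight) → pose (-2.2574, -4.3089, 4.0354)
step 6: θ'=3.9104 (R=4.0000) → pose (-1.9206, -3.9398, 3.9104)

(-1.9206, -3.9398, 3.9104)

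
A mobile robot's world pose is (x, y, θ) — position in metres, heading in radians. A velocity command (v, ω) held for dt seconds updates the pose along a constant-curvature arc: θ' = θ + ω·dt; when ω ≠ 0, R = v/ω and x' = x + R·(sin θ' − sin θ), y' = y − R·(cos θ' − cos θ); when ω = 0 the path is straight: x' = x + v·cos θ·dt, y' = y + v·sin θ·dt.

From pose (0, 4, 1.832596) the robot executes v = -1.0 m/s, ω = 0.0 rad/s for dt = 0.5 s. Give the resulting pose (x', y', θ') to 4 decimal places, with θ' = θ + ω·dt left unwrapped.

θ' = 1.8326 + 0.0·0.5 = 1.8326
ω = 0 → straight: x' = 0 + -1.0·cos(1.8326)·0.5 = 0.1294
y' = 4 + -1.0·sin(1.8326)·0.5 = 3.5170

(0.1294, 3.5170, 1.8326)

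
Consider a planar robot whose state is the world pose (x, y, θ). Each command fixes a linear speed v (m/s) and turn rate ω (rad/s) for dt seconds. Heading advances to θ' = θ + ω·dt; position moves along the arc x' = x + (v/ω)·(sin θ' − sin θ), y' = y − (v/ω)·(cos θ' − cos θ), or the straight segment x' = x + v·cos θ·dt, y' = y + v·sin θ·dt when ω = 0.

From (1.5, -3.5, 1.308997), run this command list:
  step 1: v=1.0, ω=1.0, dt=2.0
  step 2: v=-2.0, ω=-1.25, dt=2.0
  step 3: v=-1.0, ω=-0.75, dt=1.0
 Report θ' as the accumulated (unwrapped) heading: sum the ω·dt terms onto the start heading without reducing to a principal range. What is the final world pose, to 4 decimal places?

step 1: θ'=3.3090 (R=1.0000) → pose (0.3675, -2.2552, 3.3090)
step 2: θ'=0.8090 (R=1.6000) → pose (1.7918, -4.9372, 0.8090)
step 3: θ'=0.0590 (R=1.3333) → pose (0.9056, -5.3479, 0.0590)

(0.9056, -5.3479, 0.0590)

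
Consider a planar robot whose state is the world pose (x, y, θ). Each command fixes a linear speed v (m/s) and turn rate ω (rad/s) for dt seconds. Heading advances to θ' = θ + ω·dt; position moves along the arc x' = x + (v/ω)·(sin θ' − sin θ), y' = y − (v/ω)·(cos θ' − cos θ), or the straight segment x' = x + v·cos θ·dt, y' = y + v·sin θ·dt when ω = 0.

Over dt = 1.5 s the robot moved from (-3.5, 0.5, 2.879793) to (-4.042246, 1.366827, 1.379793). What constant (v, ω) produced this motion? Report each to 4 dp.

Δθ = 1.379793 − 2.879793 = -1.500000
ω = Δθ/dt = -1.500000/1.5 = -1.0000
R = −Δy/(cos θ' − cos θ) = -0.7500
v = R·ω = -0.7500·-1.0000 = 0.7500

v = 0.7500, ω = -1.0000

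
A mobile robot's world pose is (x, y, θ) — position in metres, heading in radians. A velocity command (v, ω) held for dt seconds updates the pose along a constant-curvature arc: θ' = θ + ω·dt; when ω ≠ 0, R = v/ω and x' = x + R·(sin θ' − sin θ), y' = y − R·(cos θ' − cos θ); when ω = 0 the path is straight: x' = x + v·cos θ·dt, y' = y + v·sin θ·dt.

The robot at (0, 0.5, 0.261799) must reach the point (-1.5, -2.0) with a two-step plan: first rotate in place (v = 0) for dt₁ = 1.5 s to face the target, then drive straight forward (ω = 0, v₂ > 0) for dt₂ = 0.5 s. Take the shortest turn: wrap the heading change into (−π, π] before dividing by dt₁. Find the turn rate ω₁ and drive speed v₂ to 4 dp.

heading to target = atan2(-2−0.5, -1.5−0) = -2.1112
Δθ = wrap(-2.1112 − 0.2618) = -2.3730; ω₁ = Δθ/dt₁ = -1.5820
distance = √((-1.5−0)² + (-2−0.5)²) = 2.9155; v₂ = distance/dt₂ = 5.8310

ω₁ = -1.5820, v₂ = 5.8310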